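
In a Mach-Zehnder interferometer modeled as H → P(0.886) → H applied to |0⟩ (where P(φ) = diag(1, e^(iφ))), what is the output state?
(0.8163 + 0.3873i)|0⟩ + (0.1837 - 0.3873i)|1⟩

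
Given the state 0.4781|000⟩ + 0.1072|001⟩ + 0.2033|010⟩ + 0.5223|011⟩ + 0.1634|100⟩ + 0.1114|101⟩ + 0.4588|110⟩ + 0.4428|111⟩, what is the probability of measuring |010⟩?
0.04133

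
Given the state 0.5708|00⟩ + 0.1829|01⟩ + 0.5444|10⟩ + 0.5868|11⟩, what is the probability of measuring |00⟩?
0.3258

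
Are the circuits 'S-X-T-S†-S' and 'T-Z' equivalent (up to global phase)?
No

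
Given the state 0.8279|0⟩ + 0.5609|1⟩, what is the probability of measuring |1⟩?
0.3146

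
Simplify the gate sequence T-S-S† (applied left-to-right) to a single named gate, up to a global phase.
T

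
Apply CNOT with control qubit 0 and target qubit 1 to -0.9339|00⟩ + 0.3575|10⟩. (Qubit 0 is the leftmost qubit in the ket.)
-0.9339|00⟩ + 0.3575|11⟩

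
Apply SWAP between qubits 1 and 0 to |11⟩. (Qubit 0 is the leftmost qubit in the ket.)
|11⟩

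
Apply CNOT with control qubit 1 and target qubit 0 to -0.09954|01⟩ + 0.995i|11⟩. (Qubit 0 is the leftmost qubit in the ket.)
0.995i|01⟩ - 0.09954|11⟩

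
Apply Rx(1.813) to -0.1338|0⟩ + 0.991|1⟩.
(-0.08249 - 0.7803i)|0⟩ + (0.611 + 0.1053i)|1⟩

Rx(1.813) = [[cos(θ/2), −i·sin(θ/2)], [−i·sin(θ/2), cos(θ/2)]]; θ = 1.813, cos(θ/2) ≈ 0.616505, sin(θ/2) ≈ 0.787351.
With a = amp(|0⟩) = -0.1338 and b = amp(|1⟩) = 0.991:
new amp(|0⟩) = (0.616505)·a + (-0.787351i)·b = (-0.08249 - 0.7803i)
new amp(|1⟩) = (-0.787351i)·a + (0.616505)·b = (0.611 + 0.1053i)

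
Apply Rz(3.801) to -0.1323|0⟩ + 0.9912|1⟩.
(0.04283 + 0.1252i)|0⟩ + (-0.3209 + 0.9378i)|1⟩

Rz(3.801) = [[e^(−iθ/2), 0], [0, e^(iθ/2)]] with e^(±iθ/2) = cos(θ/2) ± i·sin(θ/2); θ = 3.801, cos(θ/2) ≈ -0.323763, sin(θ/2) ≈ 0.946138.
With a = amp(|0⟩) = -0.1323 and b = amp(|1⟩) = 0.9912:
new amp(|0⟩) = (-0.323763 - 0.946138i)·a = (0.04283 + 0.1252i)
new amp(|1⟩) = (-0.323763 + 0.946138i)·b = (-0.3209 + 0.9378i)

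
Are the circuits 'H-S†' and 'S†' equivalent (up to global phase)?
No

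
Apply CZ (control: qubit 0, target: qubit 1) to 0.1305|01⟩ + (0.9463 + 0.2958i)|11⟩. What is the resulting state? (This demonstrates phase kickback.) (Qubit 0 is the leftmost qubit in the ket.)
0.1305|01⟩ + (-0.9463 - 0.2958i)|11⟩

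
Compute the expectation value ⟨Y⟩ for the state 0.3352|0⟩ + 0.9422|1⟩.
0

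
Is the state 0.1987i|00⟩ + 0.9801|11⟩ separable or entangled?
Entangled

Writing the state as a|00⟩ + b|01⟩ + c|10⟩ + d|11⟩, it is a product state iff ad − bc = 0.
Here (a, b, c, d) = (0.1987i, 0, 0, 0.9801): ad − bc = (0.1987i)(0.9801) − (0)(0) = 0.1947i ≠ 0, so the state is entangled.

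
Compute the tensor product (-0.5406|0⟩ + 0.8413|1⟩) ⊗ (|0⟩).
-0.5406|00⟩ + 0.8413|10⟩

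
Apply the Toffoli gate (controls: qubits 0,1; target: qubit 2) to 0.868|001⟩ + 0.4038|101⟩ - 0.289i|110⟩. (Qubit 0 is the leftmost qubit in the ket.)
0.868|001⟩ + 0.4038|101⟩ - 0.289i|111⟩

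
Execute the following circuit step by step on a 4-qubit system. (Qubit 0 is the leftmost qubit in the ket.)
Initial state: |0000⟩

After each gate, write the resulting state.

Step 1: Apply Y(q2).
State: i|0010⟩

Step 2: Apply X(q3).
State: i|0011⟩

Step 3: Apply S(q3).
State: -|0011⟩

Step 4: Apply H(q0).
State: -1/√2|0011⟩ - 1/√2|1011⟩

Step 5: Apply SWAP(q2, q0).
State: -1/√2|1001⟩ - 1/√2|1011⟩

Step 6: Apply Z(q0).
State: 1/√2|1001⟩ + 1/√2|1011⟩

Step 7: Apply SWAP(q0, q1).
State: 1/√2|0101⟩ + 1/√2|0111⟩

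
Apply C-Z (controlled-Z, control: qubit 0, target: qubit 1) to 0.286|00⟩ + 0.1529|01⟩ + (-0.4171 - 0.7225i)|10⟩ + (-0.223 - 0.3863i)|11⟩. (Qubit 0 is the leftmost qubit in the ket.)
0.286|00⟩ + 0.1529|01⟩ + (-0.4171 - 0.7225i)|10⟩ + (0.223 + 0.3863i)|11⟩

C-Z leaves the control-|0⟩ kets |00⟩, |01⟩ unchanged and applies Z to qubit 1 on the control-|1⟩ pair (|10⟩, |11⟩).
Z = [[1, 0], [0, -1]].
With a = amp(|10⟩) = (-0.4171 - 0.7225i) and b = amp(|11⟩) = (-0.223 - 0.3863i):
new amp(|10⟩) = (1)·a = (-0.4171 - 0.7225i)
new amp(|11⟩) = (-1)·b = (0.223 + 0.3863i)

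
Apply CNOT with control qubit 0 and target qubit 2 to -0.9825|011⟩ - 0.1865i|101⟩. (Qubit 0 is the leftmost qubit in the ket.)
-0.9825|011⟩ - 0.1865i|100⟩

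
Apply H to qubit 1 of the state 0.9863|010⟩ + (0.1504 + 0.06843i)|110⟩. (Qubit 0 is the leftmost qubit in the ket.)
0.6974|000⟩ - 0.6974|010⟩ + (0.1063 + 0.04839i)|100⟩ + (-0.1063 - 0.04839i)|110⟩

H on qubit 1 mixes each pair of kets that differ only in qubit 1: amplitudes (a, b) of (|…0…⟩, |…1…⟩) become ((a + b)/√2, (a − b)/√2). Kets absent from the input have amplitude 0.
(|000⟩, |010⟩): (a, b) = (0, 0.9863) → (0.6974, -0.6974)
(|100⟩, |110⟩): (a, b) = (0, (0.1504 + 0.06843i)) → ((0.1063 + 0.04839i), (-0.1063 - 0.04839i))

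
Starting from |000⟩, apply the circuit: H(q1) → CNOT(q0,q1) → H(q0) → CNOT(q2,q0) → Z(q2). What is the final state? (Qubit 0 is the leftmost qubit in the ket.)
1/2|000⟩ + 1/2|010⟩ + 1/2|100⟩ + 1/2|110⟩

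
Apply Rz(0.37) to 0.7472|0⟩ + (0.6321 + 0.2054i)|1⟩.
(0.7344 - 0.1374i)|0⟩ + (0.5835 + 0.3182i)|1⟩

Rz(0.37) = [[e^(−iθ/2), 0], [0, e^(iθ/2)]] with e^(±iθ/2) = cos(θ/2) ± i·sin(θ/2); θ = 0.37, cos(θ/2) ≈ 0.982936, sin(θ/2) ≈ 0.183947.
With a = amp(|0⟩) = 0.7472 and b = amp(|1⟩) = (0.6321 + 0.2054i):
new amp(|0⟩) = (0.982936 - 0.183947i)·a = (0.7344 - 0.1374i)
new amp(|1⟩) = (0.982936 + 0.183947i)·b = (0.5835 + 0.3182i)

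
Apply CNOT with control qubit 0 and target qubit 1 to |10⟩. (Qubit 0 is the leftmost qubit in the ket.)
|11⟩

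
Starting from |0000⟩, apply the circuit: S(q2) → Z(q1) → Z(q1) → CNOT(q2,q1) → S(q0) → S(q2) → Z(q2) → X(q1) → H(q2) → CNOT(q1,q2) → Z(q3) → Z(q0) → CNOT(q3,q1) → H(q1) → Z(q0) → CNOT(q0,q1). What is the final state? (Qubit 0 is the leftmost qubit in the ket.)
1/2|0000⟩ + 1/2|0010⟩ - 1/2|0100⟩ - 1/2|0110⟩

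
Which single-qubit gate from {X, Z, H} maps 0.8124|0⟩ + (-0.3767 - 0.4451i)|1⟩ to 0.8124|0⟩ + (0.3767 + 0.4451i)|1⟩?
Z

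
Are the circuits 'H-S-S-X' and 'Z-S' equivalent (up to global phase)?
No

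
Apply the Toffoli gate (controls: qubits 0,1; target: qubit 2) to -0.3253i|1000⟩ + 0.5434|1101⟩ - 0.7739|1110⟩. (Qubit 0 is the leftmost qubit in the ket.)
-0.3253i|1000⟩ - 0.7739|1100⟩ + 0.5434|1111⟩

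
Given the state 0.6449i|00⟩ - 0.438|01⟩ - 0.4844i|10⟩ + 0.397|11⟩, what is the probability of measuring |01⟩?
0.1918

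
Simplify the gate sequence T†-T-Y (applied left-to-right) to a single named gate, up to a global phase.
Y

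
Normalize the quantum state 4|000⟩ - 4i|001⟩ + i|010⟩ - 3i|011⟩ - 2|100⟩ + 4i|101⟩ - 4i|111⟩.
0.4529|000⟩ - 0.4529i|001⟩ + 0.1132i|010⟩ - 0.3397i|011⟩ - 0.2265|100⟩ + 0.4529i|101⟩ - 0.4529i|111⟩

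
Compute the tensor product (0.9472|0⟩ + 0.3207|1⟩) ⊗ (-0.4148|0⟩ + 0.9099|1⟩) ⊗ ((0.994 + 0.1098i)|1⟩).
(-0.3905 - 0.04314i)|001⟩ + (0.8567 + 0.09463i)|011⟩ + (-0.1322 - 0.01461i)|101⟩ + (0.2901 + 0.03204i)|111⟩

amp(|b₁b₂…⟩) = product of the factor amplitudes for bits b₁, b₂, …; only kets whose every factor amplitude is nonzero survive.
|001⟩: (0.9472)(-0.4148)(0.994 + 0.1098i) = (-0.3905 - 0.04314i)
|011⟩: (0.9472)(0.9099)(0.994 + 0.1098i) = (0.8567 + 0.09463i)
|101⟩: (0.3207)(-0.4148)(0.994 + 0.1098i) = (-0.1322 - 0.01461i)
|111⟩: (0.3207)(0.9099)(0.994 + 0.1098i) = (0.2901 + 0.03204i)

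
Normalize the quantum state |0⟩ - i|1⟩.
1/√2|0⟩ - (1/√2)i|1⟩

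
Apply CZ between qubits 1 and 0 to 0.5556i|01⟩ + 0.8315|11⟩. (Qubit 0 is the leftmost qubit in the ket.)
0.5556i|01⟩ - 0.8315|11⟩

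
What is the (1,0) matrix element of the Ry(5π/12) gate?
0.6088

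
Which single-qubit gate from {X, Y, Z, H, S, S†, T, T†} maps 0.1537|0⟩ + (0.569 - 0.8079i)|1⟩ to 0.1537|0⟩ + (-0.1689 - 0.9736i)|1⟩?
T†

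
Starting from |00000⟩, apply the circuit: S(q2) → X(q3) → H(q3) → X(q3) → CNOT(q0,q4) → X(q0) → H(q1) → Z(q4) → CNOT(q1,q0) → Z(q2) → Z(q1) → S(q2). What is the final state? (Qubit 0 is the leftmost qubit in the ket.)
1/2|01000⟩ - 1/2|01010⟩ - 1/2|10000⟩ + 1/2|10010⟩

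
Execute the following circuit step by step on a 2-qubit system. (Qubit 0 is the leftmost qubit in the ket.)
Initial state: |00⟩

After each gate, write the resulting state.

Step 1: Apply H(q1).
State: 1/√2|00⟩ + 1/√2|01⟩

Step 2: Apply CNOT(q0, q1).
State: 1/√2|00⟩ + 1/√2|01⟩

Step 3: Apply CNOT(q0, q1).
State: 1/√2|00⟩ + 1/√2|01⟩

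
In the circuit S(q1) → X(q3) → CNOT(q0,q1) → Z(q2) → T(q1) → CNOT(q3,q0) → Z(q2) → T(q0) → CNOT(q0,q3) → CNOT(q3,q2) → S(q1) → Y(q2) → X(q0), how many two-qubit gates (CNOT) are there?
4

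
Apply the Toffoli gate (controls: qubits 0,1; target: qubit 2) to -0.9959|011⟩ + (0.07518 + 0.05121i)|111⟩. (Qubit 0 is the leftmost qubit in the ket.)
-0.9959|011⟩ + (0.07518 + 0.05121i)|110⟩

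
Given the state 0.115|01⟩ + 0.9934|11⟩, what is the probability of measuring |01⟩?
0.01323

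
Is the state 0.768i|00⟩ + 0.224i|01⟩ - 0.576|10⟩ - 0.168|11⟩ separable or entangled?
Separable

Writing the state as a|00⟩ + b|01⟩ + c|10⟩ + d|11⟩, it is a product state iff ad − bc = 0.
Here (a, b, c, d) = (0.768i, 0.224i, -0.576, -0.168): ad − bc = (0.768i)(-0.168) − (0.224i)(-0.576) = 0, so the state is separable.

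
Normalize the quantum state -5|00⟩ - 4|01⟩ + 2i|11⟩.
-0.7454|00⟩ - 0.5963|01⟩ + 0.2981i|11⟩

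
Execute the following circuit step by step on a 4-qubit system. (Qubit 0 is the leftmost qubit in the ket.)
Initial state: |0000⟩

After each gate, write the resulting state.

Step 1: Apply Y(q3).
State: i|0001⟩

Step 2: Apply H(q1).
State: (1/√2)i|0001⟩ + (1/√2)i|0101⟩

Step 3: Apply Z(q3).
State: -(1/√2)i|0001⟩ - (1/√2)i|0101⟩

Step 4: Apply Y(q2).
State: 1/√2|0011⟩ + 1/√2|0111⟩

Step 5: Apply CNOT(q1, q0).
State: 1/√2|0011⟩ + 1/√2|1111⟩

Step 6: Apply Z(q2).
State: -1/√2|0011⟩ - 1/√2|1111⟩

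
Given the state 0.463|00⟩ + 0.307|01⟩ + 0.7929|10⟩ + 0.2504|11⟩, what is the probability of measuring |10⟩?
0.6287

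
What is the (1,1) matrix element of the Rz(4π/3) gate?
(-1/2 + 0.866i)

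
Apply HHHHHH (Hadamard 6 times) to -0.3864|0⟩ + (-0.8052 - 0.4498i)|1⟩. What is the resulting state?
-0.3864|0⟩ + (-0.8052 - 0.4498i)|1⟩

H² = I, so an even number of Hadamards cancels: H^6 = I and the state is unchanged.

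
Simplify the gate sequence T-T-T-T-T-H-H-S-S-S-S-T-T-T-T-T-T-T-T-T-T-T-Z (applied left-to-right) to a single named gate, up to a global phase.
Z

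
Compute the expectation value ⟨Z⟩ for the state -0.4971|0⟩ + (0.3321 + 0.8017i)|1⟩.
-0.5059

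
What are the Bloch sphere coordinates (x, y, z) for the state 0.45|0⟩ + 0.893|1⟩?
(0.8037, 0, -0.5949)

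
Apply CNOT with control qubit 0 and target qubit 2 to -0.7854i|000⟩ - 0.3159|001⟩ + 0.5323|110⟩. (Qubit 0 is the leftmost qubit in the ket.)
-0.7854i|000⟩ - 0.3159|001⟩ + 0.5323|111⟩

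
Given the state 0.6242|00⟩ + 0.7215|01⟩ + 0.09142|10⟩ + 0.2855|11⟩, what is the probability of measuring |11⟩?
0.08151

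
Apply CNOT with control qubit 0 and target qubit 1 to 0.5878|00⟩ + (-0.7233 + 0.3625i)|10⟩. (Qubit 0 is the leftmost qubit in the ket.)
0.5878|00⟩ + (-0.7233 + 0.3625i)|11⟩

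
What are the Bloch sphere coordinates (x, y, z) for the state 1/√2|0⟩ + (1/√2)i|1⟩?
(0, 1, 0)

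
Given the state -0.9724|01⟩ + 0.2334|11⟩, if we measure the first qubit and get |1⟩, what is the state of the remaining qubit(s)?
|1⟩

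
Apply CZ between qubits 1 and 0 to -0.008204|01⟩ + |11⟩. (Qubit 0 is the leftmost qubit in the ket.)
-0.008204|01⟩ - |11⟩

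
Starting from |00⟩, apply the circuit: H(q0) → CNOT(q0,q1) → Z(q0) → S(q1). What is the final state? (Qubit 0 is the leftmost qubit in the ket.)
1/√2|00⟩ - (1/√2)i|11⟩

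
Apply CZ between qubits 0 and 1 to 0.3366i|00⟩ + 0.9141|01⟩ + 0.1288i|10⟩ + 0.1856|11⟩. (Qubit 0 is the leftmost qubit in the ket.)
0.3366i|00⟩ + 0.9141|01⟩ + 0.1288i|10⟩ - 0.1856|11⟩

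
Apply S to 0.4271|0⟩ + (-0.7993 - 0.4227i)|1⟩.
0.4271|0⟩ + (0.4227 - 0.7993i)|1⟩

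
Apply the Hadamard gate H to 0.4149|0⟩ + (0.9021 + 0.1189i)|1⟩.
(0.9313 + 0.08407i)|0⟩ + (-0.3445 - 0.08407i)|1⟩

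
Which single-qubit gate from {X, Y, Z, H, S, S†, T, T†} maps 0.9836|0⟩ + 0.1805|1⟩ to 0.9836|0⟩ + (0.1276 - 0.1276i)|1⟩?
T†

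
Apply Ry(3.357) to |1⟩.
-0.9942|0⟩ - 0.1075|1⟩

Ry(3.357) = [[cos(θ/2), −sin(θ/2)], [sin(θ/2), cos(θ/2)]]; θ = 3.357, cos(θ/2) ≈ -0.107496, sin(θ/2) ≈ 0.994206.
With a = amp(|0⟩) = 0 and b = amp(|1⟩) = 1:
new amp(|0⟩) = (-0.107496)·a + (-0.994206)·b = -0.9942
new amp(|1⟩) = (0.994206)·a + (-0.107496)·b = -0.1075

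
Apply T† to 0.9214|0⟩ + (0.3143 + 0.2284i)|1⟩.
0.9214|0⟩ + (0.3837 - 0.06074i)|1⟩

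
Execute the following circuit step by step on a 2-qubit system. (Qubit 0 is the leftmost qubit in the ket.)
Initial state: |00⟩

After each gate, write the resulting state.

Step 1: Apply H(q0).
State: 1/√2|00⟩ + 1/√2|10⟩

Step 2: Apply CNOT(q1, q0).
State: 1/√2|00⟩ + 1/√2|10⟩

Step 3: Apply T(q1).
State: 1/√2|00⟩ + 1/√2|10⟩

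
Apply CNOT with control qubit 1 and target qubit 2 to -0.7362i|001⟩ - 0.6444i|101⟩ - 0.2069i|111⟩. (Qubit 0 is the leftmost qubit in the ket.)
-0.7362i|001⟩ - 0.6444i|101⟩ - 0.2069i|110⟩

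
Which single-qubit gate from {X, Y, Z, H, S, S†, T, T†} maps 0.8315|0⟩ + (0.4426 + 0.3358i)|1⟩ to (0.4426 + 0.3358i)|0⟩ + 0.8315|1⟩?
X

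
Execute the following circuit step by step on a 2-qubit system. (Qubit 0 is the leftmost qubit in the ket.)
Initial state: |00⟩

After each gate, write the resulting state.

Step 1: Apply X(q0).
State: |10⟩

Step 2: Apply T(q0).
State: (1/√2 + (1/√2)i)|10⟩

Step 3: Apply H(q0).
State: (1/2 + (1/2)i)|00⟩ + (-1/2 - (1/2)i)|10⟩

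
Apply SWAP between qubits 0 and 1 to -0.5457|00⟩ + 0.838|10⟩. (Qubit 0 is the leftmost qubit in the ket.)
-0.5457|00⟩ + 0.838|01⟩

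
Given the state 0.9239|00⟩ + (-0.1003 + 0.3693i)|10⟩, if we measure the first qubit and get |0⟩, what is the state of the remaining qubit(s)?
|0⟩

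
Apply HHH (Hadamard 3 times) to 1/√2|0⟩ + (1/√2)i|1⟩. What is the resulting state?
(1/2 + (1/2)i)|0⟩ + (1/2 - (1/2)i)|1⟩

H² = I, so H^3 = H: a single Hadamard. With (a, b) = (1/√2, (1/√2)i), H gives ((a + b)/√2, (a − b)/√2) = ((1/2 + (1/2)i), (1/2 - (1/2)i)).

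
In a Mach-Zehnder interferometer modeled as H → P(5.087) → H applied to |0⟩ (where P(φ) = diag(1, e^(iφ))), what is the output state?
(0.683 - 0.4653i)|0⟩ + (0.317 + 0.4653i)|1⟩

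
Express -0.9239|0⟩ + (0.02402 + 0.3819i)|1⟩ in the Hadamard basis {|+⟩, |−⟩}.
(-0.6363 + 0.27i)|+⟩ + (-0.6703 - 0.27i)|−⟩

With |ψ⟩ = α|0⟩ + β|1⟩, the Hadamard-basis coefficients are ⟨+|ψ⟩ = (α + β)/√2 and ⟨−|ψ⟩ = (α − β)/√2.
Here α = -0.9239, β = (0.02402 + 0.3819i): (α + β)/√2 = (-0.6363 + 0.27i), (α − β)/√2 = (-0.6703 - 0.27i).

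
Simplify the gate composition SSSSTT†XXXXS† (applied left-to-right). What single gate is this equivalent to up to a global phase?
S†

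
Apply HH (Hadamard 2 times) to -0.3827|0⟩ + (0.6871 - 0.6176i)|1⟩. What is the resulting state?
-0.3827|0⟩ + (0.6871 - 0.6176i)|1⟩

H² = I, so an even number of Hadamards cancels: H^2 = I and the state is unchanged.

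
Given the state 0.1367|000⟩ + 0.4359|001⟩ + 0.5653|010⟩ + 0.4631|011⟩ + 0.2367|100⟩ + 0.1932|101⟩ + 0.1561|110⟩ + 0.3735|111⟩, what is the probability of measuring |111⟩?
0.1395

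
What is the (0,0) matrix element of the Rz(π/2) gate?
(1/√2 - (1/√2)i)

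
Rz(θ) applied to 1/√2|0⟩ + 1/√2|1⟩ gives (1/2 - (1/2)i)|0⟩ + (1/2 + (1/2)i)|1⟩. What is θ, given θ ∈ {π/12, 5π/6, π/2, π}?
π/2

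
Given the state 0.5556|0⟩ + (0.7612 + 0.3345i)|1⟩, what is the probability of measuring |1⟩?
0.6913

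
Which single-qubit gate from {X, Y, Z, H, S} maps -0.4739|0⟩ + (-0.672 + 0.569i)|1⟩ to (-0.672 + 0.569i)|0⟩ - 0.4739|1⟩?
X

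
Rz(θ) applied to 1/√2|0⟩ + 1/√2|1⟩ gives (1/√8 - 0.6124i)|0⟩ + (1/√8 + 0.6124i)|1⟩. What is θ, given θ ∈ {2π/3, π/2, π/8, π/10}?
2π/3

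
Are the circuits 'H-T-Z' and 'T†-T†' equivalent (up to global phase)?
No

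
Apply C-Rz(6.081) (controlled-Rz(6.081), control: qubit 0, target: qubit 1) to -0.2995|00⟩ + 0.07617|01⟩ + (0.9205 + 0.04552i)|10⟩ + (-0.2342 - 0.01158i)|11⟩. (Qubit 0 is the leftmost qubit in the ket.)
-0.2995|00⟩ + 0.07617|01⟩ + (-0.9112 - 0.1382i)|10⟩ + (0.2342 - 0.01211i)|11⟩

C-Rz(6.081) leaves the control-|0⟩ kets |00⟩, |01⟩ unchanged and applies Rz(6.081) to qubit 1 on the control-|1⟩ pair (|10⟩, |11⟩).
Rz(6.081) = [[e^(−iθ/2), 0], [0, e^(iθ/2)]] with e^(±iθ/2) = cos(θ/2) ± i·sin(θ/2); θ = 6.081, cos(θ/2) ≈ -0.994894, sin(θ/2) ≈ 0.100921.
With a = amp(|10⟩) = (0.9205 + 0.04552i) and b = amp(|11⟩) = (-0.2342 - 0.01158i):
new amp(|10⟩) = (-0.994894 - 0.100921i)·a = (-0.9112 - 0.1382i)
new amp(|11⟩) = (-0.994894 + 0.100921i)·b = (0.2342 - 0.01211i)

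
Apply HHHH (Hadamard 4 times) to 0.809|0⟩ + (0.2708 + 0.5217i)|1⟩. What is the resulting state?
0.809|0⟩ + (0.2708 + 0.5217i)|1⟩

H² = I, so an even number of Hadamards cancels: H^4 = I and the state is unchanged.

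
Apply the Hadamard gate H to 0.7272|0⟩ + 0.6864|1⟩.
0.9996|0⟩ + 0.02885|1⟩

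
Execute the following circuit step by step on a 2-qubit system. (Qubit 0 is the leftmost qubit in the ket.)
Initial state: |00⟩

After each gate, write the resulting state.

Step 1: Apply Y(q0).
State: i|10⟩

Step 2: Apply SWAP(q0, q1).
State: i|01⟩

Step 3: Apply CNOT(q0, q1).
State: i|01⟩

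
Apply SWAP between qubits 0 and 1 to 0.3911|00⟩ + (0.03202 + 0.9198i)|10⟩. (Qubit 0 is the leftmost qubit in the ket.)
0.3911|00⟩ + (0.03202 + 0.9198i)|01⟩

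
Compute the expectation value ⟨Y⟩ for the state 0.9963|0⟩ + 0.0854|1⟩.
0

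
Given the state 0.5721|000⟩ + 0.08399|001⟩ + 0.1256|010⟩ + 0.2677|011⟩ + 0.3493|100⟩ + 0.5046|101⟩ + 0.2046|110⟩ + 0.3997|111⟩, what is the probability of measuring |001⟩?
0.007054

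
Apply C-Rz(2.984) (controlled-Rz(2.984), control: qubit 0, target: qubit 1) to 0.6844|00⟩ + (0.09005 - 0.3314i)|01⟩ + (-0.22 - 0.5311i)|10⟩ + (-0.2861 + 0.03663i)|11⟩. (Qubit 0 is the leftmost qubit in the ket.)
0.6844|00⟩ + (0.09005 - 0.3314i)|01⟩ + (-0.5468 + 0.1775i)|10⟩ + (-0.05904 - 0.2823i)|11⟩

C-Rz(2.984) leaves the control-|0⟩ kets |00⟩, |01⟩ unchanged and applies Rz(2.984) to qubit 1 on the control-|1⟩ pair (|10⟩, |11⟩).
Rz(2.984) = [[e^(−iθ/2), 0], [0, e^(iθ/2)]] with e^(±iθ/2) = cos(θ/2) ± i·sin(θ/2); θ = 2.984, cos(θ/2) ≈ 0.0787148, sin(θ/2) ≈ 0.996897.
With a = amp(|10⟩) = (-0.22 - 0.5311i) and b = amp(|11⟩) = (-0.2861 + 0.03663i):
new amp(|10⟩) = (0.0787148 - 0.996897i)·a = (-0.5468 + 0.1775i)
new amp(|11⟩) = (0.0787148 + 0.996897i)·b = (-0.05904 - 0.2823i)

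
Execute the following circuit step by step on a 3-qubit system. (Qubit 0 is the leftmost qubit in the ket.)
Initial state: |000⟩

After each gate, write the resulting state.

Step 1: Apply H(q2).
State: 1/√2|000⟩ + 1/√2|001⟩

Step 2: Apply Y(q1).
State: (1/√2)i|010⟩ + (1/√2)i|011⟩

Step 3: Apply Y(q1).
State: 1/√2|000⟩ + 1/√2|001⟩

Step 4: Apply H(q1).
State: 1/2|000⟩ + 1/2|001⟩ + 1/2|010⟩ + 1/2|011⟩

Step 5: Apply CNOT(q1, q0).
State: 1/2|000⟩ + 1/2|001⟩ + 1/2|110⟩ + 1/2|111⟩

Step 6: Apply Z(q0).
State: 1/2|000⟩ + 1/2|001⟩ - 1/2|110⟩ - 1/2|111⟩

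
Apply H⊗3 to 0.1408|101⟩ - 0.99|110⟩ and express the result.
-0.3002|000⟩ - 0.3998|001⟩ + 0.3998|010⟩ + 0.3002|011⟩ + 0.3002|100⟩ + 0.3998|101⟩ - 0.3998|110⟩ - 0.3002|111⟩

H⊗3 gives amp(|y⟩) = (1/2√2) Σ_x (−1)^(x·y) amp(|x⟩), where x·y is the number of positions in which both x and y have a 1.
|000⟩: (0.1408 - 0.99)/(2√2) = -0.3002
|001⟩: (-0.1408 - 0.99)/(2√2) = -0.3998
|010⟩: (0.1408 + 0.99)/(2√2) = 0.3998
|011⟩: (-0.1408 + 0.99)/(2√2) = 0.3002
|100⟩: (-0.1408 + 0.99)/(2√2) = 0.3002
|101⟩: (0.1408 + 0.99)/(2√2) = 0.3998
|110⟩: (-0.1408 - 0.99)/(2√2) = -0.3998
|111⟩: (0.1408 - 0.99)/(2√2) = -0.3002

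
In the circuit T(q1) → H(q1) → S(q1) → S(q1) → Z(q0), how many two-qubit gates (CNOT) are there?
0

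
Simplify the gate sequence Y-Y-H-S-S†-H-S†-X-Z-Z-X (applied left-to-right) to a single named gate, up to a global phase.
S†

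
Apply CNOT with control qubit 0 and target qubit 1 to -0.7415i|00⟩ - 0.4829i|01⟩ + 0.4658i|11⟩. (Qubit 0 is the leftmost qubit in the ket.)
-0.7415i|00⟩ - 0.4829i|01⟩ + 0.4658i|10⟩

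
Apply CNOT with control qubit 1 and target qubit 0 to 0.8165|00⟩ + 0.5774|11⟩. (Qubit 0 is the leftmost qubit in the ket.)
0.8165|00⟩ + 0.5774|01⟩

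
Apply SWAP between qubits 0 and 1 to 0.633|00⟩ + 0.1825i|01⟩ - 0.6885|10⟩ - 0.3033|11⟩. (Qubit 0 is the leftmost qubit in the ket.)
0.633|00⟩ - 0.6885|01⟩ + 0.1825i|10⟩ - 0.3033|11⟩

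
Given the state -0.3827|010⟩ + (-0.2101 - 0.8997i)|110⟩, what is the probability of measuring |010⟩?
0.1465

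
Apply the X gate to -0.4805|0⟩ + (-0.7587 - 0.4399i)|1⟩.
(-0.7587 - 0.4399i)|0⟩ - 0.4805|1⟩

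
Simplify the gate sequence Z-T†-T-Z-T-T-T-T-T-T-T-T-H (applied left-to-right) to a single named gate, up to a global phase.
H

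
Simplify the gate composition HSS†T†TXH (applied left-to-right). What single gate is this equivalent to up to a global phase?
Z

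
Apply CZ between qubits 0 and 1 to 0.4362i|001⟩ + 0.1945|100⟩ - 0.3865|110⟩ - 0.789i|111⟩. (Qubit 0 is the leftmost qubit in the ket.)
0.4362i|001⟩ + 0.1945|100⟩ + 0.3865|110⟩ + 0.789i|111⟩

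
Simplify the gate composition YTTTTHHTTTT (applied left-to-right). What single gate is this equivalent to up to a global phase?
Y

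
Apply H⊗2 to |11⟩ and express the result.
1/2|00⟩ - 1/2|01⟩ - 1/2|10⟩ + 1/2|11⟩

H⊗2 gives amp(|y⟩) = (1/2) Σ_x (−1)^(x·y) amp(|x⟩), where x·y is the number of positions in which both x and y have a 1.
|00⟩: (1)/2 = 1/2
|01⟩: (-1)/2 = -1/2
|10⟩: (-1)/2 = -1/2
|11⟩: (1)/2 = 1/2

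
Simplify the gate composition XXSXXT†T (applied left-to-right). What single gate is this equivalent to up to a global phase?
S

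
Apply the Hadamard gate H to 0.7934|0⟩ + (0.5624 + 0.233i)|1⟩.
(0.9587 + 0.1648i)|0⟩ + (0.1633 - 0.1648i)|1⟩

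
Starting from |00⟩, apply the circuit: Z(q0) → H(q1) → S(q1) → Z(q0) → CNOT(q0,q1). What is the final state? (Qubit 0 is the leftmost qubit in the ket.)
1/√2|00⟩ + (1/√2)i|01⟩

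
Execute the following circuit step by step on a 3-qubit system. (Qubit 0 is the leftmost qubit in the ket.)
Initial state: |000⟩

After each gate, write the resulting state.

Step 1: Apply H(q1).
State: 1/√2|000⟩ + 1/√2|010⟩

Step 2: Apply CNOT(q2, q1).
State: 1/√2|000⟩ + 1/√2|010⟩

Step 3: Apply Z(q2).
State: 1/√2|000⟩ + 1/√2|010⟩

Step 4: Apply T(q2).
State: 1/√2|000⟩ + 1/√2|010⟩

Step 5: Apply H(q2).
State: 1/2|000⟩ + 1/2|001⟩ + 1/2|010⟩ + 1/2|011⟩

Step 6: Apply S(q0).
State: 1/2|000⟩ + 1/2|001⟩ + 1/2|010⟩ + 1/2|011⟩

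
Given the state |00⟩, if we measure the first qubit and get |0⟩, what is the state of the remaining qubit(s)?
|0⟩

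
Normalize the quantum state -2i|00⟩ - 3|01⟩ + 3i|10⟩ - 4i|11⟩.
-0.3244i|00⟩ - 0.4867|01⟩ + 0.4867i|10⟩ - 0.6489i|11⟩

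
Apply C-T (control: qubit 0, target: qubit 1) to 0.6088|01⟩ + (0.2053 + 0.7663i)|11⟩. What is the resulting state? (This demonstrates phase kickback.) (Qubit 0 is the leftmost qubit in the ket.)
0.6088|01⟩ + (-0.3967 + 0.687i)|11⟩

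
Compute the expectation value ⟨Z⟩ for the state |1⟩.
-1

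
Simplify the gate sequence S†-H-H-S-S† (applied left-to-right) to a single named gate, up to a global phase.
S†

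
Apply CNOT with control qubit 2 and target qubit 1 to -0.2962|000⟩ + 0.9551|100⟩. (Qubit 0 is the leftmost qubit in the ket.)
-0.2962|000⟩ + 0.9551|100⟩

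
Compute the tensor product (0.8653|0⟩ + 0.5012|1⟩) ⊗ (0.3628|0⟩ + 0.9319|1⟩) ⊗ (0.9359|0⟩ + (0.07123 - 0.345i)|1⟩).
0.2938|000⟩ + (0.02236 - 0.1083i)|001⟩ + 0.7547|010⟩ + (0.05744 - 0.2782i)|011⟩ + 0.1702|100⟩ + (0.01295 - 0.06273i)|101⟩ + 0.4371|110⟩ + (0.03327 - 0.1611i)|111⟩

amp(|b₁b₂…⟩) = product of the factor amplitudes for bits b₁, b₂, …; only kets whose every factor amplitude is nonzero survive.
|000⟩: (0.8653)(0.3628)(0.9359) = 0.2938
|001⟩: (0.8653)(0.3628)(0.07123 - 0.345i) = (0.02236 - 0.1083i)
|010⟩: (0.8653)(0.9319)(0.9359) = 0.7547
|011⟩: (0.8653)(0.9319)(0.07123 - 0.345i) = (0.05744 - 0.2782i)
|100⟩: (0.5012)(0.3628)(0.9359) = 0.1702
|101⟩: (0.5012)(0.3628)(0.07123 - 0.345i) = (0.01295 - 0.06273i)
|110⟩: (0.5012)(0.9319)(0.9359) = 0.4371
|111⟩: (0.5012)(0.9319)(0.07123 - 0.345i) = (0.03327 - 0.1611i)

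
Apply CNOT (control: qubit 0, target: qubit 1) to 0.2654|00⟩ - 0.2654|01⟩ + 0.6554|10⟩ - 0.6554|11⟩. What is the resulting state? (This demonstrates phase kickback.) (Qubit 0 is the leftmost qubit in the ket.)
0.2654|00⟩ - 0.2654|01⟩ - 0.6554|10⟩ + 0.6554|11⟩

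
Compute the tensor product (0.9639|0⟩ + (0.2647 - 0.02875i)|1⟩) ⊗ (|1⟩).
0.9639|01⟩ + (0.2647 - 0.02875i)|11⟩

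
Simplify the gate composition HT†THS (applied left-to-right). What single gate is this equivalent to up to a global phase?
S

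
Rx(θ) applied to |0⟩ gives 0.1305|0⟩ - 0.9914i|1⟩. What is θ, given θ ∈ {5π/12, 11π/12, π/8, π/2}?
11π/12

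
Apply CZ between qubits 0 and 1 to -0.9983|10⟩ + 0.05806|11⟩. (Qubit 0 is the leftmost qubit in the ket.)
-0.9983|10⟩ - 0.05806|11⟩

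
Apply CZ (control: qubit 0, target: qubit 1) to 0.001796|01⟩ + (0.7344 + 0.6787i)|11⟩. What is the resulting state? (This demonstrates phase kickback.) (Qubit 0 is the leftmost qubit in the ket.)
0.001796|01⟩ + (-0.7344 - 0.6787i)|11⟩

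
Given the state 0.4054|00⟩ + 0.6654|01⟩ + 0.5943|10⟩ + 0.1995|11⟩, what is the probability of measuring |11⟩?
0.0398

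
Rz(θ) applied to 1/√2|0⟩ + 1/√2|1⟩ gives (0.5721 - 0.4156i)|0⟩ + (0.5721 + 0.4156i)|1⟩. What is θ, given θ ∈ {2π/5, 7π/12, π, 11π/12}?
2π/5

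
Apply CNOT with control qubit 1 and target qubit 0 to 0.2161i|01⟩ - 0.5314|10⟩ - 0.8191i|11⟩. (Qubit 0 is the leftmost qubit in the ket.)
-0.8191i|01⟩ - 0.5314|10⟩ + 0.2161i|11⟩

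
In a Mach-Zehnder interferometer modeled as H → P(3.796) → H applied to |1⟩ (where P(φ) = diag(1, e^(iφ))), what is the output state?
(0.8967 + 0.3043i)|0⟩ + (0.1033 - 0.3043i)|1⟩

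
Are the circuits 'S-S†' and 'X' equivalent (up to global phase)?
No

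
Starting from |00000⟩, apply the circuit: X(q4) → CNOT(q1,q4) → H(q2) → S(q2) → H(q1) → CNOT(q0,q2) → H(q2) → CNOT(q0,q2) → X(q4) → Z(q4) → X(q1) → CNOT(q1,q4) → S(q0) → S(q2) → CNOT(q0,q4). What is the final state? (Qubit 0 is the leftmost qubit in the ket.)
(1/√8 + (1/√8)i)|00000⟩ + (1/√8 + (1/√8)i)|00100⟩ + (1/√8 + (1/√8)i)|01001⟩ + (1/√8 + (1/√8)i)|01101⟩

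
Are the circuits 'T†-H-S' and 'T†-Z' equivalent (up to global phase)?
No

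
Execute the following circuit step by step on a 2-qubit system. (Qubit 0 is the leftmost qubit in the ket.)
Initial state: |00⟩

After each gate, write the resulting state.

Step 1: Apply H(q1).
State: 1/√2|00⟩ + 1/√2|01⟩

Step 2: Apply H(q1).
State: |00⟩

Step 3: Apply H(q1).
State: 1/√2|00⟩ + 1/√2|01⟩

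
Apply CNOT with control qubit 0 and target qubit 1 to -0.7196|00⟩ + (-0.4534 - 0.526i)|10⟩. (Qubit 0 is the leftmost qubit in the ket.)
-0.7196|00⟩ + (-0.4534 - 0.526i)|11⟩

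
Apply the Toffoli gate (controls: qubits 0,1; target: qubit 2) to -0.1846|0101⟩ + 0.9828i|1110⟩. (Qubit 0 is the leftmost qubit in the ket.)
-0.1846|0101⟩ + 0.9828i|1100⟩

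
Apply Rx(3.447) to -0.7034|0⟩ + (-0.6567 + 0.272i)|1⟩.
(0.3758 + 0.6491i)|0⟩ + (0.09989 + 0.6538i)|1⟩

Rx(3.447) = [[cos(θ/2), −i·sin(θ/2)], [−i·sin(θ/2), cos(θ/2)]]; θ = 3.447, cos(θ/2) ≈ -0.152111, sin(θ/2) ≈ 0.988363.
With a = amp(|0⟩) = -0.7034 and b = amp(|1⟩) = (-0.6567 + 0.272i):
new amp(|0⟩) = (-0.152111)·a + (-0.988363i)·b = (0.3758 + 0.6491i)
new amp(|1⟩) = (-0.988363i)·a + (-0.152111)·b = (0.09989 + 0.6538i)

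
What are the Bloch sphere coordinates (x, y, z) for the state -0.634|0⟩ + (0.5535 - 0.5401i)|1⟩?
(-0.7018, 0.6848, -0.1961)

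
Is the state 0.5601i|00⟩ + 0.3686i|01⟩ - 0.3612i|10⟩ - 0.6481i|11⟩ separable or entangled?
Entangled

Writing the state as a|00⟩ + b|01⟩ + c|10⟩ + d|11⟩, it is a product state iff ad − bc = 0.
Here (a, b, c, d) = (0.5601i, 0.3686i, -0.3612i, -0.6481i): ad − bc = (0.5601i)(-0.6481i) − (0.3686i)(-0.3612i) = 0.2299 ≠ 0, so the state is entangled.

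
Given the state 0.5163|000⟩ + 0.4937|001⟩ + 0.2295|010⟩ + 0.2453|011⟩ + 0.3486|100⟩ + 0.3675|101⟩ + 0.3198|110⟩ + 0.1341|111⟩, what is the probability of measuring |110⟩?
0.1023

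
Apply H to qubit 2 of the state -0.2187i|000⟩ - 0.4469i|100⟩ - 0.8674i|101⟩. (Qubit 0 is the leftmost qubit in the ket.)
-0.1546i|000⟩ - 0.1546i|001⟩ - 0.9294i|100⟩ + 0.2973i|101⟩

H on qubit 2 mixes each pair of kets that differ only in qubit 2: amplitudes (a, b) of (|…0…⟩, |…1…⟩) become ((a + b)/√2, (a − b)/√2). Kets absent from the input have amplitude 0.
(|000⟩, |001⟩): (a, b) = (-0.2187i, 0) → (-0.1546i, -0.1546i)
(|100⟩, |101⟩): (a, b) = (-0.4469i, -0.8674i) → (-0.9294i, 0.2973i)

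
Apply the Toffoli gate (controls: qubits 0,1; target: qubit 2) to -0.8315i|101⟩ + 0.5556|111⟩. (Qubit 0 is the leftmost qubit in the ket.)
-0.8315i|101⟩ + 0.5556|110⟩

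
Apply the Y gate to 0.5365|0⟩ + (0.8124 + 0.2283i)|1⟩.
(0.2283 - 0.8124i)|0⟩ + 0.5365i|1⟩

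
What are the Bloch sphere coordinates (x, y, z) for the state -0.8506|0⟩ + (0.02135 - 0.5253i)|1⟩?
(-0.03632, 0.8936, 0.4471)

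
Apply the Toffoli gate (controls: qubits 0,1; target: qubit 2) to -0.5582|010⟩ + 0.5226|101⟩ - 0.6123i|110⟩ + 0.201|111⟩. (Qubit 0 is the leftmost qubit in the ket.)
-0.5582|010⟩ + 0.5226|101⟩ + 0.201|110⟩ - 0.6123i|111⟩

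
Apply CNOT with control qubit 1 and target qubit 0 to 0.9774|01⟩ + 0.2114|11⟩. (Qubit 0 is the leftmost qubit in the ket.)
0.2114|01⟩ + 0.9774|11⟩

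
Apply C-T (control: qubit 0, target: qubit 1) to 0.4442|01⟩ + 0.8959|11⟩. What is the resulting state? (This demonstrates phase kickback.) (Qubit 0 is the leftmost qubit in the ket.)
0.4442|01⟩ + (0.6335 + 0.6335i)|11⟩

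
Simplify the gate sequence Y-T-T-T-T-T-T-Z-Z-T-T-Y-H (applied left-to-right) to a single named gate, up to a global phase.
H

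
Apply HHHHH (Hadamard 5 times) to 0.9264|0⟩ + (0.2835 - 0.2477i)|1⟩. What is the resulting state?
(0.8555 - 0.1752i)|0⟩ + (0.4546 + 0.1752i)|1⟩

H² = I, so H^5 = H: a single Hadamard. With (a, b) = (0.9264, (0.2835 - 0.2477i)), H gives ((a + b)/√2, (a − b)/√2) = ((0.8555 - 0.1752i), (0.4546 + 0.1752i)).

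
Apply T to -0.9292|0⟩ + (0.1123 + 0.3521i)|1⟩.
-0.9292|0⟩ + (-0.1696 + 0.3284i)|1⟩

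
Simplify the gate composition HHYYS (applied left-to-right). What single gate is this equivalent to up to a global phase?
S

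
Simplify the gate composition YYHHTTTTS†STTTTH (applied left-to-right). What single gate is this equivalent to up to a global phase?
H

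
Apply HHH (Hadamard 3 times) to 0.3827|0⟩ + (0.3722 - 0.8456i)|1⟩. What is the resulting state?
(0.5338 - 0.5979i)|0⟩ + (0.007425 + 0.5979i)|1⟩

H² = I, so H^3 = H: a single Hadamard. With (a, b) = (0.3827, (0.3722 - 0.8456i)), H gives ((a + b)/√2, (a − b)/√2) = ((0.5338 - 0.5979i), (0.007425 + 0.5979i)).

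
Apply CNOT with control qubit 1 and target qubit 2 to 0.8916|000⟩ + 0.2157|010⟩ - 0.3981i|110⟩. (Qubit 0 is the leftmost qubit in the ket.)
0.8916|000⟩ + 0.2157|011⟩ - 0.3981i|111⟩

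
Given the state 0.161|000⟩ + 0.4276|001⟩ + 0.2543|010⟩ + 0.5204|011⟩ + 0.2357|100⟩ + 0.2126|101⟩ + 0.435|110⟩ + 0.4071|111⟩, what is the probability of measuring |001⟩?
0.1828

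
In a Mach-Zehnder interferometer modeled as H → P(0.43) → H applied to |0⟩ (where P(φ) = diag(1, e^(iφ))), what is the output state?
(0.9545 + 0.2084i)|0⟩ + (0.04552 - 0.2084i)|1⟩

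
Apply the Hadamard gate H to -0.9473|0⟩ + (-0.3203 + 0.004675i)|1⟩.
(-0.8963 + 0.003306i)|0⟩ + (-0.4434 - 0.003306i)|1⟩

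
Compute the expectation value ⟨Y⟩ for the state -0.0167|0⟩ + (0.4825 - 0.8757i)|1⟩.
0.02925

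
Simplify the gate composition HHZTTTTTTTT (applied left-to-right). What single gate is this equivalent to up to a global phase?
Z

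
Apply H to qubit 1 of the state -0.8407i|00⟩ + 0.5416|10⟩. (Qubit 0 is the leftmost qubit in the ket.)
-0.5945i|00⟩ - 0.5945i|01⟩ + 0.383|10⟩ + 0.383|11⟩

H on qubit 1 mixes each pair of kets that differ only in qubit 1: amplitudes (a, b) of (|…0…⟩, |…1…⟩) become ((a + b)/√2, (a − b)/√2). Kets absent from the input have amplitude 0.
(|00⟩, |01⟩): (a, b) = (-0.8407i, 0) → (-0.5945i, -0.5945i)
(|10⟩, |11⟩): (a, b) = (0.5416, 0) → (0.383, 0.383)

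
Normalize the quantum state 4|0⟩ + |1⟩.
0.9701|0⟩ + 0.2425|1⟩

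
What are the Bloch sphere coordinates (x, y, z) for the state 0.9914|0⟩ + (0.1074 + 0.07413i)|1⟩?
(0.213, 0.147, 0.9658)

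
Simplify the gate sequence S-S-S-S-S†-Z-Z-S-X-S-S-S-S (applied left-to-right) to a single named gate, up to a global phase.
X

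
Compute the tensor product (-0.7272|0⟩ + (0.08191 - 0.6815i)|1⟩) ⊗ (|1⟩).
-0.7272|01⟩ + (0.08191 - 0.6815i)|11⟩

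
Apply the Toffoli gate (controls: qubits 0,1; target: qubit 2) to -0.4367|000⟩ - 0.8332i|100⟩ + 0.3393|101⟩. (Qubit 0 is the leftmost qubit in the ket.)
-0.4367|000⟩ - 0.8332i|100⟩ + 0.3393|101⟩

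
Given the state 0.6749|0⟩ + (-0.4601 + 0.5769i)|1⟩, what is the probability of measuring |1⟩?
0.5445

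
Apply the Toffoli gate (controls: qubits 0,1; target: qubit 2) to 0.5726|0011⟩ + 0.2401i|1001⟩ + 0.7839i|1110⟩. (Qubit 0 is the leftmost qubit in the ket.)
0.5726|0011⟩ + 0.2401i|1001⟩ + 0.7839i|1100⟩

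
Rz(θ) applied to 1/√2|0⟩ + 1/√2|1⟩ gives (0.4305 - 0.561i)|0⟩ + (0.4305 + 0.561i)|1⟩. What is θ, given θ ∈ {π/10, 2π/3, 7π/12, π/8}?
7π/12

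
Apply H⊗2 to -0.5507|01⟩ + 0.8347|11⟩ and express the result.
0.142|00⟩ - 0.142|01⟩ - 0.6927|10⟩ + 0.6927|11⟩

H⊗2 gives amp(|y⟩) = (1/2) Σ_x (−1)^(x·y) amp(|x⟩), where x·y is the number of positions in which both x and y have a 1.
|00⟩: (-0.5507 + 0.8347)/2 = 0.142
|01⟩: (0.5507 - 0.8347)/2 = -0.142
|10⟩: (-0.5507 - 0.8347)/2 = -0.6927
|11⟩: (0.5507 + 0.8347)/2 = 0.6927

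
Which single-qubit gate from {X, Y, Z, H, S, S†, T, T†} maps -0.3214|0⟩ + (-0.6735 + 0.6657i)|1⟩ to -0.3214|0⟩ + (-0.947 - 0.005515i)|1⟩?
T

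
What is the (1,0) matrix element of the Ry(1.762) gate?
0.7714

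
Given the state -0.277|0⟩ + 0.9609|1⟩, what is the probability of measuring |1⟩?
0.9233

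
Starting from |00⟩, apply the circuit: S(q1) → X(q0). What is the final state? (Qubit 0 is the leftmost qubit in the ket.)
|10⟩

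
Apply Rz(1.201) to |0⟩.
(0.8251 - 0.5651i)|0⟩

Rz(1.201) = [[e^(−iθ/2), 0], [0, e^(iθ/2)]] with e^(±iθ/2) = cos(θ/2) ± i·sin(θ/2); θ = 1.201, cos(θ/2) ≈ 0.825053, sin(θ/2) ≈ 0.565055.
With a = amp(|0⟩) = 1 and b = amp(|1⟩) = 0:
new amp(|0⟩) = (0.825053 - 0.565055i)·a = (0.8251 - 0.5651i)
new amp(|1⟩) = (0.825053 + 0.565055i)·b = 0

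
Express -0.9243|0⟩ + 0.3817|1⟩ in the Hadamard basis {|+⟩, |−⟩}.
-0.3837|+⟩ - 0.9235|−⟩

With |ψ⟩ = α|0⟩ + β|1⟩, the Hadamard-basis coefficients are ⟨+|ψ⟩ = (α + β)/√2 and ⟨−|ψ⟩ = (α − β)/√2.
Here α = -0.9243, β = 0.3817: (α + β)/√2 = -0.3837, (α − β)/√2 = -0.9235.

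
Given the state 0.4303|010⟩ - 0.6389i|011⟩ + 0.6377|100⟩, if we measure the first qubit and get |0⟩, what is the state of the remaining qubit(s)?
0.5586|10⟩ - 0.8294i|11⟩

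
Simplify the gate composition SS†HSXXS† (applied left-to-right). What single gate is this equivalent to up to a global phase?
H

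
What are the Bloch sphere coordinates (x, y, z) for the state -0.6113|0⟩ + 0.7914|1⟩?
(-0.9676, 0, -0.2526)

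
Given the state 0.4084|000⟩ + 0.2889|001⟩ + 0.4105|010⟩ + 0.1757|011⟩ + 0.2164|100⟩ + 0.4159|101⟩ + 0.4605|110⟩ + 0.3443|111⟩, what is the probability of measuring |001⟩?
0.08346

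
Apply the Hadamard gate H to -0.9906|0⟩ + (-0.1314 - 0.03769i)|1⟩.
(-0.7934 - 0.02665i)|0⟩ + (-0.6075 + 0.02665i)|1⟩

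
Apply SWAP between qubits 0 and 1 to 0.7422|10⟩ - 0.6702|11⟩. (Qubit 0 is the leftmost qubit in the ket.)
0.7422|01⟩ - 0.6702|11⟩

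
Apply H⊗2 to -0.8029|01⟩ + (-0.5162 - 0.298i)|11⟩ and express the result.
(-0.6596 - 0.149i)|00⟩ + (0.6596 + 0.149i)|01⟩ + (-0.1434 + 0.149i)|10⟩ + (0.1434 - 0.149i)|11⟩

H⊗2 gives amp(|y⟩) = (1/2) Σ_x (−1)^(x·y) amp(|x⟩), where x·y is the number of positions in which both x and y have a 1.
|00⟩: (-0.8029 + (-0.5162 - 0.298i))/2 = (-0.6596 - 0.149i)
|01⟩: (0.8029 - (-0.5162 - 0.298i))/2 = (0.6596 + 0.149i)
|10⟩: (-0.8029 - (-0.5162 - 0.298i))/2 = (-0.1434 + 0.149i)
|11⟩: (0.8029 + (-0.5162 - 0.298i))/2 = (0.1434 - 0.149i)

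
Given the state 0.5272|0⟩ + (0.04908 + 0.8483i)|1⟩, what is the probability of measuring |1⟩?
0.722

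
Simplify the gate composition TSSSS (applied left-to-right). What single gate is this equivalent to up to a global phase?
T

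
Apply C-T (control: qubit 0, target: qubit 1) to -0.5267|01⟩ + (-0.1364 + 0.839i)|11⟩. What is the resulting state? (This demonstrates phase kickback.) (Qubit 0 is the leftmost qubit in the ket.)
-0.5267|01⟩ + (-0.6897 + 0.4968i)|11⟩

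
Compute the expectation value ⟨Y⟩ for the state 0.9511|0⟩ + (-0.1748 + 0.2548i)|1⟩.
0.4847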